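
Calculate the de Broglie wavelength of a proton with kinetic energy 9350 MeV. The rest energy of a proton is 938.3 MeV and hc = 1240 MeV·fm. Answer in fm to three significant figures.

λ = 0.121 fm

Total energy E = KE + m₀c² = 9350 + 938.3 = 10288.3 MeV.
(pc)² = E² − (m₀c²)² = (10288.3)² − (938.3)² = 1.050 × 10⁸ MeV², so pc = 1.025 × 10⁴ MeV.
λ = hc/(pc) = 1240 MeV·fm / 1.025 × 10⁴ MeV = 0.121 fm.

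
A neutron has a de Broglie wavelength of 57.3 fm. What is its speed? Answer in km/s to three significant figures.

v = 6900 km/s

p = h/λ = 6.626 × 10⁻³⁴ / 5.730 × 10⁻¹⁴ = 1.156 × 10⁻²⁰ kg·m/s.
v = p/m = 1.156 × 10⁻²⁰ / 1.675 × 10⁻²⁷ = 6.90 × 10⁶ m/s = 6900 km/s.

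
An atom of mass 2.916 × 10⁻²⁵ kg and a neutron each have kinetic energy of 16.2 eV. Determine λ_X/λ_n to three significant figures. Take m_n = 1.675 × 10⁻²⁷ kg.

λ_X/λ_n = 0.0758

At fixed KE, p = √(2mKE) so λ = h/p ∝ 1/√m.
λ_X/λ_n = √(m_n/m_X) = √(1.675 × 10⁻²⁷/2.916 × 10⁻²⁵) = √(5.744 × 10⁻³) = 0.0758.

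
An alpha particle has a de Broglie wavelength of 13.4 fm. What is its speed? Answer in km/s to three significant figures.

v = 7440 km/s

p = h/λ = 6.626 × 10⁻³⁴ / 1.340 × 10⁻¹⁴ = 4.945 × 10⁻²⁰ kg·m/s.
v = p/m = 4.945 × 10⁻²⁰ / 6.645 × 10⁻²⁷ = 7.44 × 10⁶ m/s = 7440 km/s.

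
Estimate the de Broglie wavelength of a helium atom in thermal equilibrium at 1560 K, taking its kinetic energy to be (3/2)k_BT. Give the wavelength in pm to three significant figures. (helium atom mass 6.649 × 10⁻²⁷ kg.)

KE = (3/2)k_BT = 1.5 × 1.381 × 10⁻²³ × 1560 = 3.232 × 10⁻²⁰ J.
p = √(2mKE) = √(2 × 6.649 × 10⁻²⁷ × 3.232 × 10⁻²⁰) = 2.073 × 10⁻²³ kg·m/s.
λ = h/p = 3.20 × 10⁻¹¹ m = 32.0 pm.

λ = 32.0 pm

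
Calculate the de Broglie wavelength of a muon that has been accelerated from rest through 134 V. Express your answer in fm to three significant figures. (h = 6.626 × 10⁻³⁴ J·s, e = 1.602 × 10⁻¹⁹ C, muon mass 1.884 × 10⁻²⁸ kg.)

λ = 7370 fm

KE = eV = 1.602 × 10⁻¹⁹ × 134.0 = 2.147 × 10⁻¹⁷ J.
p = √(2mKE) = √(2 × 1.884 × 10⁻²⁸ × 2.147 × 10⁻¹⁷) = 8.994 × 10⁻²³ kg·m/s.
λ = h/p = 6.626 × 10⁻³⁴ / 8.994 × 10⁻²³ = 7.37 × 10⁻¹² m = 7370 fm.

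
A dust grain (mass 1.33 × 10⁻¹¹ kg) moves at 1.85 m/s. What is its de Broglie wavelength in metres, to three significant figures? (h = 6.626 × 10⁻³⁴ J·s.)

p = mv = 1.33 × 10⁻¹¹ × 1.85 = 2.461 × 10⁻¹¹ kg·m/s.
λ = h/p = 6.626 × 10⁻³⁴ / 2.461 × 10⁻¹¹ = 2.69 × 10⁻²³ m.

λ = 2.69 × 10⁻²³ m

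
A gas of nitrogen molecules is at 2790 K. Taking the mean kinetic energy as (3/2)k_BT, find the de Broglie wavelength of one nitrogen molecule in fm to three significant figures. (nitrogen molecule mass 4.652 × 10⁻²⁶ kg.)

λ = 9040 fm

KE = (3/2)k_BT = 1.5 × 1.381 × 10⁻²³ × 2790 = 5.779 × 10⁻²⁰ J.
p = √(2mKE) = √(2 × 4.652 × 10⁻²⁶ × 5.779 × 10⁻²⁰) = 7.333 × 10⁻²³ kg·m/s.
λ = h/p = 9.04 × 10⁻¹² m = 9040 fm.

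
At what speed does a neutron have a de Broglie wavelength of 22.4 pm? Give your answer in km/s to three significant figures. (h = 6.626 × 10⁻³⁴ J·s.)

p = h/λ = 6.626 × 10⁻³⁴ / 2.240 × 10⁻¹¹ = 2.958 × 10⁻²³ kg·m/s.
v = p/m = 2.958 × 10⁻²³ / 1.675 × 10⁻²⁷ = 1.77 × 10⁴ m/s = 17.7 km/s.

v = 17.7 km/s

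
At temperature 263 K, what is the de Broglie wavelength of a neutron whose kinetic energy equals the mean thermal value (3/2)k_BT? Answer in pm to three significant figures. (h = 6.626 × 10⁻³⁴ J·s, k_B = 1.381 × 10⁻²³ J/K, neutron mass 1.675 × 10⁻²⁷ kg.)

KE = (3/2)k_BT = 1.5 × 1.381 × 10⁻²³ × 263 = 5.448 × 10⁻²¹ J.
p = √(2mKE) = √(2 × 1.675 × 10⁻²⁷ × 5.448 × 10⁻²¹) = 4.272 × 10⁻²⁴ kg·m/s.
λ = h/p = 1.55 × 10⁻¹⁰ m = 155 pm.

λ = 155 pm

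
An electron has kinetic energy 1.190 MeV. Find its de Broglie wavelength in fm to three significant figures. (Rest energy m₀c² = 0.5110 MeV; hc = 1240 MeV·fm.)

Total energy E = KE + m₀c² = 1.190 + 0.5110 = 1.7010 MeV.
(pc)² = E² − (m₀c²)² = (1.7010)² − (0.5110)² = 2.632 MeV², so pc = 1.622 MeV.
λ = hc/(pc) = 1240 MeV·fm / 1.622 MeV = 764 fm.

λ = 764 fm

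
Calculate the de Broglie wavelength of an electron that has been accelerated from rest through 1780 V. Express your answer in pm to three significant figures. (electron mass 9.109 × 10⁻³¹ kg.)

λ = 29.1 pm

KE = eV = 1.602 × 10⁻¹⁹ × 1780 = 2.852 × 10⁻¹⁶ J.
p = √(2mKE) = √(2 × 9.109 × 10⁻³¹ × 2.852 × 10⁻¹⁶) = 2.279 × 10⁻²³ kg·m/s.
λ = h/p = 6.626 × 10⁻³⁴ / 2.279 × 10⁻²³ = 2.91 × 10⁻¹¹ m = 29.1 pm.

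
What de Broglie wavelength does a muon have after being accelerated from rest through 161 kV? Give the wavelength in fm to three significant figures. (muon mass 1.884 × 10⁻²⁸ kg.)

KE = eV = 1.602 × 10⁻¹⁹ × 1.610 × 10⁵ = 2.579 × 10⁻¹⁴ J.
p = √(2mKE) = √(2 × 1.884 × 10⁻²⁸ × 2.579 × 10⁻¹⁴) = 3.117 × 10⁻²¹ kg·m/s.
λ = h/p = 6.626 × 10⁻³⁴ / 3.117 × 10⁻²¹ = 2.13 × 10⁻¹³ m = 213 fm.

λ = 213 fm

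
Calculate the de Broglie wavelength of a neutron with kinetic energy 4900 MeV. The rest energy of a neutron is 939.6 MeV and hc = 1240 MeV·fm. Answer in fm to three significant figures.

λ = 0.215 fm

Total energy E = KE + m₀c² = 4900 + 939.6 = 5839.6 MeV.
(pc)² = E² − (m₀c²)² = (5839.6)² − (939.6)² = 3.322 × 10⁷ MeV², so pc = 5764 MeV.
λ = hc/(pc) = 1240 MeV·fm / 5764 MeV = 0.215 fm.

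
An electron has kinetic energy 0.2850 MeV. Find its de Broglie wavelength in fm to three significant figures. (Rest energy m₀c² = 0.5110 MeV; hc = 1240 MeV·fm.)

Total energy E = KE + m₀c² = 0.2850 + 0.5110 = 0.7960 MeV.
(pc)² = E² − (m₀c²)² = (0.7960)² − (0.5110)² = 0.3725 MeV², so pc = 0.6103 MeV.
λ = hc/(pc) = 1240 MeV·fm / 0.6103 MeV = 2030 fm.

λ = 2030 fm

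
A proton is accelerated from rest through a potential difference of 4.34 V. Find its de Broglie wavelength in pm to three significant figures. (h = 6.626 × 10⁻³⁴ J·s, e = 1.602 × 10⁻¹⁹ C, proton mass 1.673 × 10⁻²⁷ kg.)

KE = eV = 1.602 × 10⁻¹⁹ × 4.340 = 6.953 × 10⁻¹⁹ J.
p = √(2mKE) = √(2 × 1.673 × 10⁻²⁷ × 6.953 × 10⁻¹⁹) = 4.823 × 10⁻²³ kg·m/s.
λ = h/p = 6.626 × 10⁻³⁴ / 4.823 × 10⁻²³ = 1.37 × 10⁻¹¹ m = 13.7 pm.

λ = 13.7 pm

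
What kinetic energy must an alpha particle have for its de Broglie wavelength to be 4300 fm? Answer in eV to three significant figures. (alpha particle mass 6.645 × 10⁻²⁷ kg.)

p = h/λ = 6.626 × 10⁻³⁴ / 4.300 × 10⁻¹² = 1.541 × 10⁻²² kg·m/s.
KE = p²/(2m) = (1.541 × 10⁻²²)² / (2 × 6.645 × 10⁻²⁷) = 1.787 × 10⁻¹⁸ J = 11.2 eV.

KE = 11.2 eV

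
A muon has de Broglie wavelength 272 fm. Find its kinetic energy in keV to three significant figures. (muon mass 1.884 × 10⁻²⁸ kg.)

KE = 98.3 keV

p = h/λ = 6.626 × 10⁻³⁴ / 2.720 × 10⁻¹³ = 2.436 × 10⁻²¹ kg·m/s.
KE = p²/(2m) = (2.436 × 10⁻²¹)² / (2 × 1.884 × 10⁻²⁸) = 1.575 × 10⁻¹⁴ J = 98.3 keV.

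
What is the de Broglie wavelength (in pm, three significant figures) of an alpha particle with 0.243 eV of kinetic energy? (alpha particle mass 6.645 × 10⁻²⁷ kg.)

KE = 0.243 eV = 3.893 × 10⁻²⁰ J.
p = √(2mKE) = √(2 × 6.645 × 10⁻²⁷ × 3.893 × 10⁻²⁰) = 2.275 × 10⁻²³ kg·m/s.
λ = h/p = 6.626 × 10⁻³⁴ / 2.275 × 10⁻²³ = 2.91 × 10⁻¹¹ m = 29.1 pm.

λ = 29.1 pm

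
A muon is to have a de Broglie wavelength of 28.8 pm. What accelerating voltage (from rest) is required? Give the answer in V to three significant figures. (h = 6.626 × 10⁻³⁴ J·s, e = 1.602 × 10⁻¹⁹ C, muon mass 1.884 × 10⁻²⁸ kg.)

p = h/λ = 6.626 × 10⁻³⁴ / 2.880 × 10⁻¹¹ = 2.301 × 10⁻²³ kg·m/s.
KE = p²/(2m) = 1.405 × 10⁻¹⁸ J.
V = KE/e = 1.405 × 10⁻¹⁸ / (1.602 × 10⁻¹⁹) = 8.77 V.

V = 8.77 V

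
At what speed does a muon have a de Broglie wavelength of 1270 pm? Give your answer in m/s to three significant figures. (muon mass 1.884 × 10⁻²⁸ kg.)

p = h/λ = 6.626 × 10⁻³⁴ / 1.270 × 10⁻⁹ = 5.217 × 10⁻²⁵ kg·m/s.
v = p/m = 5.217 × 10⁻²⁵ / 1.884 × 10⁻²⁸ = 2.77 × 10³ m/s = 2770 m/s.

v = 2770 m/s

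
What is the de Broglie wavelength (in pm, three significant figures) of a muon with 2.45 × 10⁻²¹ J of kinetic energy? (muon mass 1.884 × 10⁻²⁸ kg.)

λ = 690 pm

p = √(2mKE) = √(2 × 1.884 × 10⁻²⁸ × 2.450 × 10⁻²¹) = 9.608 × 10⁻²⁵ kg·m/s.
λ = h/p = 6.626 × 10⁻³⁴ / 9.608 × 10⁻²⁵ = 6.90 × 10⁻¹⁰ m = 690 pm.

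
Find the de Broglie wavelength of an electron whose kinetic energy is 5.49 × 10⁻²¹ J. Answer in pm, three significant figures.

λ = 6630 pm

p = √(2mKE) = √(2 × 9.109 × 10⁻³¹ × 5.490 × 10⁻²¹) = 1.000 × 10⁻²⁵ kg·m/s.
λ = h/p = 6.626 × 10⁻³⁴ / 1.000 × 10⁻²⁵ = 6.63 × 10⁻⁹ m = 6630 pm.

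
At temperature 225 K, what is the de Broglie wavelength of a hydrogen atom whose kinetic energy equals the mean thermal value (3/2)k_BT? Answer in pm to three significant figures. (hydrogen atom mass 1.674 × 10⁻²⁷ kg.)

KE = (3/2)k_BT = 1.5 × 1.381 × 10⁻²³ × 225 = 4.661 × 10⁻²¹ J.
p = √(2mKE) = √(2 × 1.674 × 10⁻²⁷ × 4.661 × 10⁻²¹) = 3.950 × 10⁻²⁴ kg·m/s.
λ = h/p = 1.68 × 10⁻¹⁰ m = 168 pm.

λ = 168 pm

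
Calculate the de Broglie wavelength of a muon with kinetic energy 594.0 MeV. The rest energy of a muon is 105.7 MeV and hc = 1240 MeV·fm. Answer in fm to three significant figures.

Total energy E = KE + m₀c² = 594.0 + 105.7 = 699.7 MeV.
(pc)² = E² − (m₀c²)² = (699.7)² − (105.7)² = 4.784 × 10⁵ MeV², so pc = 691.7 MeV.
λ = hc/(pc) = 1240 MeV·fm / 691.7 MeV = 1.79 fm.

λ = 1.79 fm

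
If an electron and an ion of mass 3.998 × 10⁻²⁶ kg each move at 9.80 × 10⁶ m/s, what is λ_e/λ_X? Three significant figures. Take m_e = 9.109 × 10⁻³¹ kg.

λ_e/λ_X = 4.39 × 10⁴

At fixed v, p = mv so λ = h/(mv) ∝ 1/m.
λ_e/λ_X = m_X/m_e = 3.998 × 10⁻²⁶/9.109 × 10⁻³¹ = 4.39 × 10⁴.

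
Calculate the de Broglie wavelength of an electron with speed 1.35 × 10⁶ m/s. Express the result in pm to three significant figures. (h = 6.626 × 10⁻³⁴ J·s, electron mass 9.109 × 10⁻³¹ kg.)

λ = 539 pm

p = mv = 9.109 × 10⁻³¹ × 1.35 × 10⁶ = 1.230 × 10⁻²⁴ kg·m/s.
λ = h/p = 6.626 × 10⁻³⁴ / 1.230 × 10⁻²⁴ = 5.39 × 10⁻¹⁰ m = 539 pm.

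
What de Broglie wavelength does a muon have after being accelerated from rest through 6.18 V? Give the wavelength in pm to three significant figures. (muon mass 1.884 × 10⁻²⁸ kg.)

KE = eV = 1.602 × 10⁻¹⁹ × 6.180 = 9.900 × 10⁻¹⁹ J.
p = √(2mKE) = √(2 × 1.884 × 10⁻²⁸ × 9.900 × 10⁻¹⁹) = 1.931 × 10⁻²³ kg·m/s.
λ = h/p = 6.626 × 10⁻³⁴ / 1.931 × 10⁻²³ = 3.43 × 10⁻¹¹ m = 34.3 pm.

λ = 34.3 pm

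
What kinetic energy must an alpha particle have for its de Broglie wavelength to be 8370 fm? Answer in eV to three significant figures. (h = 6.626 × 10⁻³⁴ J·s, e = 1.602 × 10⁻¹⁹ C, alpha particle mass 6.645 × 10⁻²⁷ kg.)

p = h/λ = 6.626 × 10⁻³⁴ / 8.370 × 10⁻¹² = 7.916 × 10⁻²³ kg·m/s.
KE = p²/(2m) = (7.916 × 10⁻²³)² / (2 × 6.645 × 10⁻²⁷) = 4.715 × 10⁻¹⁹ J = 2.94 eV.

KE = 2.94 eV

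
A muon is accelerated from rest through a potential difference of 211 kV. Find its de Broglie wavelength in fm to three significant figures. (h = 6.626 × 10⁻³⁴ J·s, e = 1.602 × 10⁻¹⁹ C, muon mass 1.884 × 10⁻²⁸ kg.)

λ = 186 fm

KE = eV = 1.602 × 10⁻¹⁹ × 2.110 × 10⁵ = 3.380 × 10⁻¹⁴ J.
p = √(2mKE) = √(2 × 1.884 × 10⁻²⁸ × 3.380 × 10⁻¹⁴) = 3.569 × 10⁻²¹ kg·m/s.
λ = h/p = 6.626 × 10⁻³⁴ / 3.569 × 10⁻²¹ = 1.86 × 10⁻¹³ m = 186 fm.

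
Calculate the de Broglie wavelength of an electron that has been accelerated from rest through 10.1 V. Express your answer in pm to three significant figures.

λ = 386 pm

KE = eV = 1.602 × 10⁻¹⁹ × 10.10 = 1.618 × 10⁻¹⁸ J.
p = √(2mKE) = √(2 × 9.109 × 10⁻³¹ × 1.618 × 10⁻¹⁸) = 1.717 × 10⁻²⁴ kg·m/s.
λ = h/p = 6.626 × 10⁻³⁴ / 1.717 × 10⁻²⁴ = 3.86 × 10⁻¹⁰ m = 386 pm.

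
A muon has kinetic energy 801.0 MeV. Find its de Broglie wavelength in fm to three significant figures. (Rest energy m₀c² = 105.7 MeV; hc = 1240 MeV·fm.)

Total energy E = KE + m₀c² = 801.0 + 105.7 = 906.7 MeV.
(pc)² = E² − (m₀c²)² = (906.7)² − (105.7)² = 8.109 × 10⁵ MeV², so pc = 900.5 MeV.
λ = hc/(pc) = 1240 MeV·fm / 900.5 MeV = 1.38 fm.

λ = 1.38 fm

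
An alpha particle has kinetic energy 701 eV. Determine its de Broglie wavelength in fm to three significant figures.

KE = 701 eV = 1.123 × 10⁻¹⁶ J.
p = √(2mKE) = √(2 × 6.645 × 10⁻²⁷ × 1.123 × 10⁻¹⁶) = 1.222 × 10⁻²¹ kg·m/s.
λ = h/p = 6.626 × 10⁻³⁴ / 1.222 × 10⁻²¹ = 5.42 × 10⁻¹³ m = 542 fm.

λ = 542 fm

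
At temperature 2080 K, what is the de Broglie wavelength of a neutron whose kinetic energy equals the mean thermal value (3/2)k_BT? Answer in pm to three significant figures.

λ = 55.2 pm

KE = (3/2)k_BT = 1.5 × 1.381 × 10⁻²³ × 2080 = 4.309 × 10⁻²⁰ J.
p = √(2mKE) = √(2 × 1.675 × 10⁻²⁷ × 4.309 × 10⁻²⁰) = 1.201 × 10⁻²³ kg·m/s.
λ = h/p = 5.52 × 10⁻¹¹ m = 55.2 pm.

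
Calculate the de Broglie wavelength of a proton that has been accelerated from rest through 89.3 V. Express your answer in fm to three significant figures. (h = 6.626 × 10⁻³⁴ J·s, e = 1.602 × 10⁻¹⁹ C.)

KE = eV = 1.602 × 10⁻¹⁹ × 89.30 = 1.431 × 10⁻¹⁷ J.
p = √(2mKE) = √(2 × 1.673 × 10⁻²⁷ × 1.431 × 10⁻¹⁷) = 2.188 × 10⁻²² kg·m/s.
λ = h/p = 6.626 × 10⁻³⁴ / 2.188 × 10⁻²² = 3.03 × 10⁻¹² m = 3030 fm.

λ = 3030 fm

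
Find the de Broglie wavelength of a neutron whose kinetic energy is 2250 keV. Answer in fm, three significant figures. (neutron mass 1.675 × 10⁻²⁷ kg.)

KE = 2250 keV = 3.605 × 10⁻¹³ J.
p = √(2mKE) = √(2 × 1.675 × 10⁻²⁷ × 3.605 × 10⁻¹³) = 3.475 × 10⁻²⁰ kg·m/s.
λ = h/p = 6.626 × 10⁻³⁴ / 3.475 × 10⁻²⁰ = 1.91 × 10⁻¹⁴ m = 19.1 fm.

λ = 19.1 fm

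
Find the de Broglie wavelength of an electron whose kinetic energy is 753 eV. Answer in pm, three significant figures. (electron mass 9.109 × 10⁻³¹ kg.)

KE = 753 eV = 1.206 × 10⁻¹⁶ J.
p = √(2mKE) = √(2 × 9.109 × 10⁻³¹ × 1.206 × 10⁻¹⁶) = 1.482 × 10⁻²³ kg·m/s.
λ = h/p = 6.626 × 10⁻³⁴ / 1.482 × 10⁻²³ = 4.47 × 10⁻¹¹ m = 44.7 pm.

λ = 44.7 pm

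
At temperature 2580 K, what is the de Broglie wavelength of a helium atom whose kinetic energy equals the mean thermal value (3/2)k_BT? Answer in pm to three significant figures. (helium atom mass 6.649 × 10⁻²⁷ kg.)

KE = (3/2)k_BT = 1.5 × 1.381 × 10⁻²³ × 2580 = 5.344 × 10⁻²⁰ J.
p = √(2mKE) = √(2 × 6.649 × 10⁻²⁷ × 5.344 × 10⁻²⁰) = 2.666 × 10⁻²³ kg·m/s.
λ = h/p = 2.49 × 10⁻¹¹ m = 24.9 pm.

λ = 24.9 pm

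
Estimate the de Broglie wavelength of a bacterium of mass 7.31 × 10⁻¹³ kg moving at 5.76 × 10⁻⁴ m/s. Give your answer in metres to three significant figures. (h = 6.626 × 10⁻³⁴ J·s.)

p = mv = 7.31 × 10⁻¹³ × 5.76 × 10⁻⁴ = 4.211 × 10⁻¹⁶ kg·m/s.
λ = h/p = 6.626 × 10⁻³⁴ / 4.211 × 10⁻¹⁶ = 1.57 × 10⁻¹⁸ m.

λ = 1.57 × 10⁻¹⁸ m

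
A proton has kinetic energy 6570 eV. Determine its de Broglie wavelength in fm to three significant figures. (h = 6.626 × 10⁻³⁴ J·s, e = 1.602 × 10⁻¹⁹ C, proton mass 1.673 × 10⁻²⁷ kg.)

KE = 6570 eV = 1.053 × 10⁻¹⁵ J.
p = √(2mKE) = √(2 × 1.673 × 10⁻²⁷ × 1.053 × 10⁻¹⁵) = 1.877 × 10⁻²¹ kg·m/s.
λ = h/p = 6.626 × 10⁻³⁴ / 1.877 × 10⁻²¹ = 3.53 × 10⁻¹³ m = 353 fm.

λ = 353 fm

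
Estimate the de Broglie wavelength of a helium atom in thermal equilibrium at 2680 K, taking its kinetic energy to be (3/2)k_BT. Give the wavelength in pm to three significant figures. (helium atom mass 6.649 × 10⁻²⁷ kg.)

KE = (3/2)k_BT = 1.5 × 1.381 × 10⁻²³ × 2680 = 5.552 × 10⁻²⁰ J.
p = √(2mKE) = √(2 × 6.649 × 10⁻²⁷ × 5.552 × 10⁻²⁰) = 2.717 × 10⁻²³ kg·m/s.
λ = h/p = 2.44 × 10⁻¹¹ m = 24.4 pm.

λ = 24.4 pm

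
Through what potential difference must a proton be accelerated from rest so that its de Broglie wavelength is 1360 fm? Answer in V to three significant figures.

p = h/λ = 6.626 × 10⁻³⁴ / 1.360 × 10⁻¹² = 4.872 × 10⁻²² kg·m/s.
KE = p²/(2m) = 7.094 × 10⁻¹⁷ J.
V = KE/e = 7.094 × 10⁻¹⁷ / (1.602 × 10⁻¹⁹) = 443 V.

V = 443 V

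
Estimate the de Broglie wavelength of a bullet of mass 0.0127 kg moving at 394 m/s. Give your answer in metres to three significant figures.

p = mv = 0.0127 × 394 = 5.004 kg·m/s.
λ = h/p = 6.626 × 10⁻³⁴ / 5.004 = 1.32 × 10⁻³⁴ m.

λ = 1.32 × 10⁻³⁴ m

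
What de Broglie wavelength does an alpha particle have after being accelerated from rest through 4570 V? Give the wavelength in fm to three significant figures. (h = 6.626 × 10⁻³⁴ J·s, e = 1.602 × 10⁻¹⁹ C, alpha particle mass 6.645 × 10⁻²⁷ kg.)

KE = 2eV = 2 × 1.602 × 10⁻¹⁹ × 4570 = 1.464 × 10⁻¹⁵ J.
p = √(2mKE) = √(2 × 6.645 × 10⁻²⁷ × 1.464 × 10⁻¹⁵) = 4.411 × 10⁻²¹ kg·m/s.
λ = h/p = 6.626 × 10⁻³⁴ / 4.411 × 10⁻²¹ = 1.50 × 10⁻¹³ m = 150 fm.

λ = 150 fm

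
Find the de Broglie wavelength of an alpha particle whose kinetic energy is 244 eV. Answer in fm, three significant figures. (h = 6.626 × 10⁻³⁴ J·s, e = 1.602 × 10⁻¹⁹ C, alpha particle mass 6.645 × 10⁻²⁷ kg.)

KE = 244 eV = 3.909 × 10⁻¹⁷ J.
p = √(2mKE) = √(2 × 6.645 × 10⁻²⁷ × 3.909 × 10⁻¹⁷) = 7.208 × 10⁻²² kg·m/s.
λ = h/p = 6.626 × 10⁻³⁴ / 7.208 × 10⁻²² = 9.19 × 10⁻¹³ m = 919 fm.

λ = 919 fm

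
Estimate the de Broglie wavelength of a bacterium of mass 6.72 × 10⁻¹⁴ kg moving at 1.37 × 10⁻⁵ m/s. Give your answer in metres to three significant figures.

λ = 7.20 × 10⁻¹⁶ m

p = mv = 6.72 × 10⁻¹⁴ × 1.37 × 10⁻⁵ = 9.206 × 10⁻¹⁹ kg·m/s.
λ = h/p = 6.626 × 10⁻³⁴ / 9.206 × 10⁻¹⁹ = 7.20 × 10⁻¹⁶ m.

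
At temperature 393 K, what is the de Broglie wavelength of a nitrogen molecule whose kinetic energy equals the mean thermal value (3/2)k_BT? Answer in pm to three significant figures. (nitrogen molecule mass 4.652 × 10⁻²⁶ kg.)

KE = (3/2)k_BT = 1.5 × 1.381 × 10⁻²³ × 393 = 8.141 × 10⁻²¹ J.
p = √(2mKE) = √(2 × 4.652 × 10⁻²⁶ × 8.141 × 10⁻²¹) = 2.752 × 10⁻²³ kg·m/s.
λ = h/p = 2.41 × 10⁻¹¹ m = 24.1 pm.

λ = 24.1 pm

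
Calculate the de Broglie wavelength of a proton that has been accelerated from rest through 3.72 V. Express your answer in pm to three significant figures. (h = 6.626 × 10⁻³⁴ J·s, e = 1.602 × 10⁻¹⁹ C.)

λ = 14.8 pm

KE = eV = 1.602 × 10⁻¹⁹ × 3.720 = 5.959 × 10⁻¹⁹ J.
p = √(2mKE) = √(2 × 1.673 × 10⁻²⁷ × 5.959 × 10⁻¹⁹) = 4.465 × 10⁻²³ kg·m/s.
λ = h/p = 6.626 × 10⁻³⁴ / 4.465 × 10⁻²³ = 1.48 × 10⁻¹¹ m = 14.8 pm.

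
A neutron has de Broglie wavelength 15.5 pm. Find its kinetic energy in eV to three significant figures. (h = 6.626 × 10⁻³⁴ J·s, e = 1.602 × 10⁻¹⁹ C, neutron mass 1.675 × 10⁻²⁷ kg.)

KE = 3.41 eV

p = h/λ = 6.626 × 10⁻³⁴ / 1.550 × 10⁻¹¹ = 4.275 × 10⁻²³ kg·m/s.
KE = p²/(2m) = (4.275 × 10⁻²³)² / (2 × 1.675 × 10⁻²⁷) = 5.455 × 10⁻¹⁹ J = 3.41 eV.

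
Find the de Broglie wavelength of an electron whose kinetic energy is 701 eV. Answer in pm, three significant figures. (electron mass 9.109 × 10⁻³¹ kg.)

λ = 46.3 pm

KE = 701 eV = 1.123 × 10⁻¹⁶ J.
p = √(2mKE) = √(2 × 9.109 × 10⁻³¹ × 1.123 × 10⁻¹⁶) = 1.430 × 10⁻²³ kg·m/s.
λ = h/p = 6.626 × 10⁻³⁴ / 1.430 × 10⁻²³ = 4.63 × 10⁻¹¹ m = 46.3 pm.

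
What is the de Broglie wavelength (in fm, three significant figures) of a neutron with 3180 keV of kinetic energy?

λ = 16.0 fm

KE = 3180 keV = 5.094 × 10⁻¹³ J.
p = √(2mKE) = √(2 × 1.675 × 10⁻²⁷ × 5.094 × 10⁻¹³) = 4.131 × 10⁻²⁰ kg·m/s.
λ = h/p = 6.626 × 10⁻³⁴ / 4.131 × 10⁻²⁰ = 1.60 × 10⁻¹⁴ m = 16.0 fm.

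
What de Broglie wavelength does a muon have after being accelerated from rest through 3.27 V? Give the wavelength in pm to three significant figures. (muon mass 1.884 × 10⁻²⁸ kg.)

λ = 47.2 pm

KE = eV = 1.602 × 10⁻¹⁹ × 3.270 = 5.239 × 10⁻¹⁹ J.
p = √(2mKE) = √(2 × 1.884 × 10⁻²⁸ × 5.239 × 10⁻¹⁹) = 1.405 × 10⁻²³ kg·m/s.
λ = h/p = 6.626 × 10⁻³⁴ / 1.405 × 10⁻²³ = 4.72 × 10⁻¹¹ m = 47.2 pm.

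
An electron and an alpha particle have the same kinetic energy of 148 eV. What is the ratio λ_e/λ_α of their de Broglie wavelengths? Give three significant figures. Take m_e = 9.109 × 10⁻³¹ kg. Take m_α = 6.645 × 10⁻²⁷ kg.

λ_e/λ_α = 85.4

At fixed KE, p = √(2mKE) so λ = h/p ∝ 1/√m.
λ_e/λ_α = √(m_α/m_e) = √(6.645 × 10⁻²⁷/9.109 × 10⁻³¹) = √(7295) = 85.4.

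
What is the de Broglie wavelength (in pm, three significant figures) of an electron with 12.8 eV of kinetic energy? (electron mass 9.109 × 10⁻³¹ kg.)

KE = 12.8 eV = 2.051 × 10⁻¹⁸ J.
p = √(2mKE) = √(2 × 9.109 × 10⁻³¹ × 2.051 × 10⁻¹⁸) = 1.933 × 10⁻²⁴ kg·m/s.
λ = h/p = 6.626 × 10⁻³⁴ / 1.933 × 10⁻²⁴ = 3.43 × 10⁻¹⁰ m = 343 pm.

λ = 343 pm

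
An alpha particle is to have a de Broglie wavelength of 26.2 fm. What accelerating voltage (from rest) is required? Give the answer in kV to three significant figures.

V = 150 kV

p = h/λ = 6.626 × 10⁻³⁴ / 2.620 × 10⁻¹⁴ = 2.529 × 10⁻²⁰ kg·m/s.
KE = p²/(2m) = 4.813 × 10⁻¹⁴ J.
V = KE/2e = 4.813 × 10⁻¹⁴ / (2 × 1.602 × 10⁻¹⁹) = 150 kV.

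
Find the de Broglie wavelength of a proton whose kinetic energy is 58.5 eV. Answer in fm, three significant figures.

KE = 58.5 eV = 9.372 × 10⁻¹⁸ J.
p = √(2mKE) = √(2 × 1.673 × 10⁻²⁷ × 9.372 × 10⁻¹⁸) = 1.771 × 10⁻²² kg·m/s.
λ = h/p = 6.626 × 10⁻³⁴ / 1.771 × 10⁻²² = 3.74 × 10⁻¹² m = 3740 fm.

λ = 3740 fm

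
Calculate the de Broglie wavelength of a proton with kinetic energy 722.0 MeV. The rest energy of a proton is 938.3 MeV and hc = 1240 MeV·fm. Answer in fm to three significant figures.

λ = 0.905 fm

Total energy E = KE + m₀c² = 722.0 + 938.3 = 1660.3 MeV.
(pc)² = E² − (m₀c²)² = (1660.3)² − (938.3)² = 1.876 × 10⁶ MeV², so pc = 1370 MeV.
λ = hc/(pc) = 1240 MeV·fm / 1370 MeV = 0.905 fm.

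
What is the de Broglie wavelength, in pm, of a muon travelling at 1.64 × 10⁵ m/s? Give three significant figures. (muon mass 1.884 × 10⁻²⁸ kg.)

λ = 21.4 pm

p = mv = 1.884 × 10⁻²⁸ × 1.64 × 10⁵ = 3.090 × 10⁻²³ kg·m/s.
λ = h/p = 6.626 × 10⁻³⁴ / 3.090 × 10⁻²³ = 2.14 × 10⁻¹¹ m = 21.4 pm.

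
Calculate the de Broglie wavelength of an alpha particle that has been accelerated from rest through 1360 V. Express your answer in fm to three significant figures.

λ = 275 fm

KE = 2eV = 2 × 1.602 × 10⁻¹⁹ × 1360 = 4.357 × 10⁻¹⁶ J.
p = √(2mKE) = √(2 × 6.645 × 10⁻²⁷ × 4.357 × 10⁻¹⁶) = 2.406 × 10⁻²¹ kg·m/s.
λ = h/p = 6.626 × 10⁻³⁴ / 2.406 × 10⁻²¹ = 2.75 × 10⁻¹³ m = 275 fm.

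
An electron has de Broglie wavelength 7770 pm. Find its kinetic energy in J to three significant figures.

KE = 3.99 × 10⁻²¹ J

p = h/λ = 6.626 × 10⁻³⁴ / 7.770 × 10⁻⁹ = 8.528 × 10⁻²⁶ kg·m/s.
KE = p²/(2m) = (8.528 × 10⁻²⁶)² / (2 × 9.109 × 10⁻³¹) = 3.992 × 10⁻²¹ J = 3.99 × 10⁻²¹ J.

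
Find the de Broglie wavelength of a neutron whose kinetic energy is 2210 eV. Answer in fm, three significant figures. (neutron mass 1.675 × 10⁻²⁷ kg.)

KE = 2210 eV = 3.540 × 10⁻¹⁶ J.
p = √(2mKE) = √(2 × 1.675 × 10⁻²⁷ × 3.540 × 10⁻¹⁶) = 1.089 × 10⁻²¹ kg·m/s.
λ = h/p = 6.626 × 10⁻³⁴ / 1.089 × 10⁻²¹ = 6.08 × 10⁻¹³ m = 608 fm.

λ = 608 fm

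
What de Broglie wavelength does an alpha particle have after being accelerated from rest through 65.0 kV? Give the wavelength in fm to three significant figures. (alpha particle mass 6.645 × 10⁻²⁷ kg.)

λ = 39.8 fm

KE = 2eV = 2 × 1.602 × 10⁻¹⁹ × 6.500 × 10⁴ = 2.083 × 10⁻¹⁴ J.
p = √(2mKE) = √(2 × 6.645 × 10⁻²⁷ × 2.083 × 10⁻¹⁴) = 1.664 × 10⁻²⁰ kg·m/s.
λ = h/p = 6.626 × 10⁻³⁴ / 1.664 × 10⁻²⁰ = 3.98 × 10⁻¹⁴ m = 39.8 fm.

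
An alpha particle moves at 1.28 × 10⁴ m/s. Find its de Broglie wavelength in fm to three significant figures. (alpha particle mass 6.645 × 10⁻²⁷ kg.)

λ = 7790 fm

p = mv = 6.645 × 10⁻²⁷ × 1.28 × 10⁴ = 8.506 × 10⁻²³ kg·m/s.
λ = h/p = 6.626 × 10⁻³⁴ / 8.506 × 10⁻²³ = 7.79 × 10⁻¹² m = 7790 fm.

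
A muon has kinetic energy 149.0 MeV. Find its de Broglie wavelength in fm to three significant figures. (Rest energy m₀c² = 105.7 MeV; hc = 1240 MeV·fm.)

λ = 5.35 fm

Total energy E = KE + m₀c² = 149.0 + 105.7 = 254.7 MeV.
(pc)² = E² − (m₀c²)² = (254.7)² − (105.7)² = 5.370 × 10⁴ MeV², so pc = 231.7 MeV.
λ = hc/(pc) = 1240 MeV·fm / 231.7 MeV = 5.35 fm.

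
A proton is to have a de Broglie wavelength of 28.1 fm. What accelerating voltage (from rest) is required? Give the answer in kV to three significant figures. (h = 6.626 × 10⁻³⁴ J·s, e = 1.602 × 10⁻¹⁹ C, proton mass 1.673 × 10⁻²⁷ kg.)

p = h/λ = 6.626 × 10⁻³⁴ / 2.810 × 10⁻¹⁴ = 2.358 × 10⁻²⁰ kg·m/s.
KE = p²/(2m) = 1.662 × 10⁻¹³ J.
V = KE/e = 1.662 × 10⁻¹³ / (1.602 × 10⁻¹⁹) = 1040 kV.

V = 1040 kV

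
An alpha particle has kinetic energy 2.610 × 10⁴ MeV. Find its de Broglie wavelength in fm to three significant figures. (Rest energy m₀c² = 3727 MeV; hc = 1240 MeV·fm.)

Total energy E = KE + m₀c² = 2.610 × 10⁴ + 3727 = 29827 MeV.
(pc)² = E² − (m₀c²)² = (29827)² − (3727)² = 8.758 × 10⁸ MeV², so pc = 2.959 × 10⁴ MeV.
λ = hc/(pc) = 1240 MeV·fm / 2.959 × 10⁴ MeV = 0.0419 fm.

λ = 0.0419 fm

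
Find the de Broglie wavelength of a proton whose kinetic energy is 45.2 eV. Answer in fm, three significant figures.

KE = 45.2 eV = 7.241 × 10⁻¹⁸ J.
p = √(2mKE) = √(2 × 1.673 × 10⁻²⁷ × 7.241 × 10⁻¹⁸) = 1.557 × 10⁻²² kg·m/s.
λ = h/p = 6.626 × 10⁻³⁴ / 1.557 × 10⁻²² = 4.26 × 10⁻¹² m = 4260 fm.

λ = 4260 fm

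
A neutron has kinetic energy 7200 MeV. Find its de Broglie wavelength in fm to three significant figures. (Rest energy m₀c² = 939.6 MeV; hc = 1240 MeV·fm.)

Total energy E = KE + m₀c² = 7200 + 939.6 = 8139.6 MeV.
(pc)² = E² − (m₀c²)² = (8139.6)² − (939.6)² = 6.537 × 10⁷ MeV², so pc = 8085 MeV.
λ = hc/(pc) = 1240 MeV·fm / 8085 MeV = 0.153 fm.

λ = 0.153 fm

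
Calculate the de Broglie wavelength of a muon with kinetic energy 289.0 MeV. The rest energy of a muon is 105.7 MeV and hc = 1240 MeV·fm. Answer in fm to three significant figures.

λ = 3.26 fm

Total energy E = KE + m₀c² = 289.0 + 105.7 = 394.7 MeV.
(pc)² = E² − (m₀c²)² = (394.7)² − (105.7)² = 1.446 × 10⁵ MeV², so pc = 380.3 MeV.
λ = hc/(pc) = 1240 MeV·fm / 380.3 MeV = 3.26 fm.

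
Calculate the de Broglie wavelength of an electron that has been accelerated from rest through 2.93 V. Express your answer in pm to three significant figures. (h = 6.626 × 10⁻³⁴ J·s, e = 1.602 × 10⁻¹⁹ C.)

λ = 717 pm

KE = eV = 1.602 × 10⁻¹⁹ × 2.930 = 4.694 × 10⁻¹⁹ J.
p = √(2mKE) = √(2 × 9.109 × 10⁻³¹ × 4.694 × 10⁻¹⁹) = 9.247 × 10⁻²⁵ kg·m/s.
λ = h/p = 6.626 × 10⁻³⁴ / 9.247 × 10⁻²⁵ = 7.17 × 10⁻¹⁰ m = 717 pm.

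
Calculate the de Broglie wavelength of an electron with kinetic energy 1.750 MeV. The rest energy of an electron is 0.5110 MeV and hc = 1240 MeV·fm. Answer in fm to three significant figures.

Total energy E = KE + m₀c² = 1.750 + 0.5110 = 2.2610 MeV.
(pc)² = E² − (m₀c²)² = (2.2610)² − (0.5110)² = 4.851 MeV², so pc = 2.202 MeV.
λ = hc/(pc) = 1240 MeV·fm / 2.202 MeV = 563 fm.

λ = 563 fm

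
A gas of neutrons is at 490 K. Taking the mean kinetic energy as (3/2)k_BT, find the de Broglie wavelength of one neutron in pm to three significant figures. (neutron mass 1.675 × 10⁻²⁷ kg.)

λ = 114 pm

KE = (3/2)k_BT = 1.5 × 1.381 × 10⁻²³ × 490 = 1.015 × 10⁻²⁰ J.
p = √(2mKE) = √(2 × 1.675 × 10⁻²⁷ × 1.015 × 10⁻²⁰) = 5.831 × 10⁻²⁴ kg·m/s.
λ = h/p = 1.14 × 10⁻¹⁰ m = 114 pm.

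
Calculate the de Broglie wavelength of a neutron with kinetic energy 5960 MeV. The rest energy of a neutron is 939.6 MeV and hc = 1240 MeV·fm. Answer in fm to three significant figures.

Total energy E = KE + m₀c² = 5960 + 939.6 = 6899.6 MeV.
(pc)² = E² − (m₀c²)² = (6899.6)² − (939.6)² = 4.672 × 10⁷ MeV², so pc = 6835 MeV.
λ = hc/(pc) = 1240 MeV·fm / 6835 MeV = 0.181 fm.

λ = 0.181 fm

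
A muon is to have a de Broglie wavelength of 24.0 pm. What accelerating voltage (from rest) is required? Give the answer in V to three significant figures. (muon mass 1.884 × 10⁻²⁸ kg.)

p = h/λ = 6.626 × 10⁻³⁴ / 2.400 × 10⁻¹¹ = 2.761 × 10⁻²³ kg·m/s.
KE = p²/(2m) = 2.023 × 10⁻¹⁸ J.
V = KE/e = 2.023 × 10⁻¹⁸ / (1.602 × 10⁻¹⁹) = 12.6 V.

V = 12.6 V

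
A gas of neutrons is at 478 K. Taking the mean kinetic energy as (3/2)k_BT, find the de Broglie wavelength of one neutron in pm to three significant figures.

KE = (3/2)k_BT = 1.5 × 1.381 × 10⁻²³ × 478 = 9.902 × 10⁻²¹ J.
p = √(2mKE) = √(2 × 1.675 × 10⁻²⁷ × 9.902 × 10⁻²¹) = 5.759 × 10⁻²⁴ kg·m/s.
λ = h/p = 1.15 × 10⁻¹⁰ m = 115 pm.

λ = 115 pm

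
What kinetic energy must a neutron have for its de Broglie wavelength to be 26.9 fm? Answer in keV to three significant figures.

KE = 1130 keV

p = h/λ = 6.626 × 10⁻³⁴ / 2.690 × 10⁻¹⁴ = 2.463 × 10⁻²⁰ kg·m/s.
KE = p²/(2m) = (2.463 × 10⁻²⁰)² / (2 × 1.675 × 10⁻²⁷) = 1.811 × 10⁻¹³ J = 1130 keV.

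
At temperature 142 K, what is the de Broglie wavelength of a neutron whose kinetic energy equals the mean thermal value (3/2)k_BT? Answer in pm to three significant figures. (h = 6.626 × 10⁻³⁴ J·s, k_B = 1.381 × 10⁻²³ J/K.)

KE = (3/2)k_BT = 1.5 × 1.381 × 10⁻²³ × 142 = 2.942 × 10⁻²¹ J.
p = √(2mKE) = √(2 × 1.675 × 10⁻²⁷ × 2.942 × 10⁻²¹) = 3.139 × 10⁻²⁴ kg·m/s.
λ = h/p = 2.11 × 10⁻¹⁰ m = 211 pm.

λ = 211 pm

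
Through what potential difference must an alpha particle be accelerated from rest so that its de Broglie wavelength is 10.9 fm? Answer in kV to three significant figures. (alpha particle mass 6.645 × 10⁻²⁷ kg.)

p = h/λ = 6.626 × 10⁻³⁴ / 1.090 × 10⁻¹⁴ = 6.079 × 10⁻²⁰ kg·m/s.
KE = p²/(2m) = 2.781 × 10⁻¹³ J.
V = KE/2e = 2.781 × 10⁻¹³ / (2 × 1.602 × 10⁻¹⁹) = 868 kV.

V = 868 kV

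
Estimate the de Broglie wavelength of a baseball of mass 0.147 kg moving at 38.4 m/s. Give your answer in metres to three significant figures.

p = mv = 0.147 × 38.4 = 5.645 kg·m/s.
λ = h/p = 6.626 × 10⁻³⁴ / 5.645 = 1.17 × 10⁻³⁴ m.

λ = 1.17 × 10⁻³⁴ m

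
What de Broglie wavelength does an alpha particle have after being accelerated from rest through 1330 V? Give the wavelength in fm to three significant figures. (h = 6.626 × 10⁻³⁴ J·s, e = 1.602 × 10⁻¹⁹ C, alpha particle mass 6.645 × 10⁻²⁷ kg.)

λ = 278 fm

KE = 2eV = 2 × 1.602 × 10⁻¹⁹ × 1330 = 4.261 × 10⁻¹⁶ J.
p = √(2mKE) = √(2 × 6.645 × 10⁻²⁷ × 4.261 × 10⁻¹⁶) = 2.380 × 10⁻²¹ kg·m/s.
λ = h/p = 6.626 × 10⁻³⁴ / 2.380 × 10⁻²¹ = 2.78 × 10⁻¹³ m = 278 fm.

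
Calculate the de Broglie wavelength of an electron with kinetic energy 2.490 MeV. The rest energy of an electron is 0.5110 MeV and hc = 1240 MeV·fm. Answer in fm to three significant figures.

λ = 419 fm

Total energy E = KE + m₀c² = 2.490 + 0.5110 = 3.0010 MeV.
(pc)² = E² − (m₀c²)² = (3.0010)² − (0.5110)² = 8.745 MeV², so pc = 2.957 MeV.
λ = hc/(pc) = 1240 MeV·fm / 2.957 MeV = 419 fm.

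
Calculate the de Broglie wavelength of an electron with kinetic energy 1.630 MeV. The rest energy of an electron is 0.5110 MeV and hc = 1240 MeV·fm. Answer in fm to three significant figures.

Total energy E = KE + m₀c² = 1.630 + 0.5110 = 2.1410 MeV.
(pc)² = E² − (m₀c²)² = (2.1410)² − (0.5110)² = 4.323 MeV², so pc = 2.079 MeV.
λ = hc/(pc) = 1240 MeV·fm / 2.079 MeV = 596 fm.

λ = 596 fm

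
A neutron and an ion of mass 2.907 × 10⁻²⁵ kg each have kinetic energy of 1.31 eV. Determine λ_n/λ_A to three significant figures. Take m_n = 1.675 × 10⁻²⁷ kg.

At fixed KE, p = √(2mKE) so λ = h/p ∝ 1/√m.
λ_n/λ_A = √(m_A/m_n) = √(2.907 × 10⁻²⁵/1.675 × 10⁻²⁷) = √(173.6) = 13.2.

λ_n/λ_A = 13.2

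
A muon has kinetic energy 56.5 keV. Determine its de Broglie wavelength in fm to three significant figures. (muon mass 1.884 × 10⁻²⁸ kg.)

λ = 359 fm

KE = 56.5 keV = 9.051 × 10⁻¹⁵ J.
p = √(2mKE) = √(2 × 1.884 × 10⁻²⁸ × 9.051 × 10⁻¹⁵) = 1.847 × 10⁻²¹ kg·m/s.
λ = h/p = 6.626 × 10⁻³⁴ / 1.847 × 10⁻²¹ = 3.59 × 10⁻¹³ m = 359 fm.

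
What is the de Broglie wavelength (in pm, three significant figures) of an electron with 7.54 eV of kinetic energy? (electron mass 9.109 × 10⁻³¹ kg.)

KE = 7.54 eV = 1.208 × 10⁻¹⁸ J.
p = √(2mKE) = √(2 × 9.109 × 10⁻³¹ × 1.208 × 10⁻¹⁸) = 1.483 × 10⁻²⁴ kg·m/s.
λ = h/p = 6.626 × 10⁻³⁴ / 1.483 × 10⁻²⁴ = 4.47 × 10⁻¹⁰ m = 447 pm.

λ = 447 pm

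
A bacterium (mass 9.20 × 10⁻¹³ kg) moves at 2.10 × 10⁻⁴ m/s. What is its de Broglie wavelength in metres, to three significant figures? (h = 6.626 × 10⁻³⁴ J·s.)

p = mv = 9.20 × 10⁻¹³ × 2.10 × 10⁻⁴ = 1.932 × 10⁻¹⁶ kg·m/s.
λ = h/p = 6.626 × 10⁻³⁴ / 1.932 × 10⁻¹⁶ = 3.43 × 10⁻¹⁸ m.

λ = 3.43 × 10⁻¹⁸ m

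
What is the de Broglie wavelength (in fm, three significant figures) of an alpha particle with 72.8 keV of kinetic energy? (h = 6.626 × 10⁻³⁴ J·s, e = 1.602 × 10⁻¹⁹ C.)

λ = 53.2 fm

KE = 72.8 keV = 1.166 × 10⁻¹⁴ J.
p = √(2mKE) = √(2 × 6.645 × 10⁻²⁷ × 1.166 × 10⁻¹⁴) = 1.245 × 10⁻²⁰ kg·m/s.
λ = h/p = 6.626 × 10⁻³⁴ / 1.245 × 10⁻²⁰ = 5.32 × 10⁻¹⁴ m = 53.2 fm.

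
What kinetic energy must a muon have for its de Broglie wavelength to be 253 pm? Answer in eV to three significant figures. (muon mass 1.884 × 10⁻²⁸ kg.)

p = h/λ = 6.626 × 10⁻³⁴ / 2.530 × 10⁻¹⁰ = 2.619 × 10⁻²⁴ kg·m/s.
KE = p²/(2m) = (2.619 × 10⁻²⁴)² / (2 × 1.884 × 10⁻²⁸) = 1.820 × 10⁻²⁰ J = 0.114 eV.

KE = 0.114 eV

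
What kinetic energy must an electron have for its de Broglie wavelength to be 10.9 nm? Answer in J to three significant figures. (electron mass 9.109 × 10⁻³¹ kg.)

KE = 2.03 × 10⁻²¹ J

p = h/λ = 6.626 × 10⁻³⁴ / 1.090 × 10⁻⁸ = 6.079 × 10⁻²⁶ kg·m/s.
KE = p²/(2m) = (6.079 × 10⁻²⁶)² / (2 × 9.109 × 10⁻³¹) = 2.028 × 10⁻²¹ J = 2.03 × 10⁻²¹ J.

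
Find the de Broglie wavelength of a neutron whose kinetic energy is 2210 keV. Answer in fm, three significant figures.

KE = 2210 keV = 3.540 × 10⁻¹³ J.
p = √(2mKE) = √(2 × 1.675 × 10⁻²⁷ × 3.540 × 10⁻¹³) = 3.444 × 10⁻²⁰ kg·m/s.
λ = h/p = 6.626 × 10⁻³⁴ / 3.444 × 10⁻²⁰ = 1.92 × 10⁻¹⁴ m = 19.2 fm.

λ = 19.2 fm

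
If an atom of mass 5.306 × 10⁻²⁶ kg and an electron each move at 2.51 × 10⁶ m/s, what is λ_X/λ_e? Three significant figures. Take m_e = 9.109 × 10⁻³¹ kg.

At fixed v, p = mv so λ = h/(mv) ∝ 1/m.
λ_X/λ_e = m_e/m_X = 9.109 × 10⁻³¹/5.306 × 10⁻²⁶ = 1.72 × 10⁻⁵.

λ_X/λ_e = 1.72 × 10⁻⁵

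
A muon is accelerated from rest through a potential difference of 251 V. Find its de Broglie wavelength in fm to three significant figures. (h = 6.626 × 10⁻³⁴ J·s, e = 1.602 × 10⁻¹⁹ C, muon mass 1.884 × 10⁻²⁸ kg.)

KE = eV = 1.602 × 10⁻¹⁹ × 251.0 = 4.021 × 10⁻¹⁷ J.
p = √(2mKE) = √(2 × 1.884 × 10⁻²⁸ × 4.021 × 10⁻¹⁷) = 1.231 × 10⁻²² kg·m/s.
λ = h/p = 6.626 × 10⁻³⁴ / 1.231 × 10⁻²² = 5.38 × 10⁻¹² m = 5380 fm.

λ = 5380 fm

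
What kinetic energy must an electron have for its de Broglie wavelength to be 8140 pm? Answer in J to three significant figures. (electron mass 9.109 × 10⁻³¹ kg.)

p = h/λ = 6.626 × 10⁻³⁴ / 8.140 × 10⁻⁹ = 8.140 × 10⁻²⁶ kg·m/s.
KE = p²/(2m) = (8.140 × 10⁻²⁶)² / (2 × 9.109 × 10⁻³¹) = 3.637 × 10⁻²¹ J = 3.64 × 10⁻²¹ J.

KE = 3.64 × 10⁻²¹ J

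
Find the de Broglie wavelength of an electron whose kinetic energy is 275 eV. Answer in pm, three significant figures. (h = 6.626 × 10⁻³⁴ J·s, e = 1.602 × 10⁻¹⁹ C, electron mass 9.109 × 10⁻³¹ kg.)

KE = 275 eV = 4.406 × 10⁻¹⁷ J.
p = √(2mKE) = √(2 × 9.109 × 10⁻³¹ × 4.406 × 10⁻¹⁷) = 8.959 × 10⁻²⁴ kg·m/s.
λ = h/p = 6.626 × 10⁻³⁴ / 8.959 × 10⁻²⁴ = 7.40 × 10⁻¹¹ m = 74.0 pm.

λ = 74.0 pm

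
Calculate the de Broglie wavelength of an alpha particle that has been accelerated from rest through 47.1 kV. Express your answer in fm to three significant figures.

λ = 46.8 fm

KE = 2eV = 2 × 1.602 × 10⁻¹⁹ × 4.710 × 10⁴ = 1.509 × 10⁻¹⁴ J.
p = √(2mKE) = √(2 × 6.645 × 10⁻²⁷ × 1.509 × 10⁻¹⁴) = 1.416 × 10⁻²⁰ kg·m/s.
λ = h/p = 6.626 × 10⁻³⁴ / 1.416 × 10⁻²⁰ = 4.68 × 10⁻¹⁴ m = 46.8 fm.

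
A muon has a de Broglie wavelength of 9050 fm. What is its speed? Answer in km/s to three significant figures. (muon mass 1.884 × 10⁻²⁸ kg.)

v = 389 km/s

p = h/λ = 6.626 × 10⁻³⁴ / 9.050 × 10⁻¹² = 7.322 × 10⁻²³ kg·m/s.
v = p/m = 7.322 × 10⁻²³ / 1.884 × 10⁻²⁸ = 3.89 × 10⁵ m/s = 389 km/s.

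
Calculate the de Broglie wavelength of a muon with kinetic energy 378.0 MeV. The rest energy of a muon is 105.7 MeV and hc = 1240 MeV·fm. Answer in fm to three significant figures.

λ = 2.63 fm

Total energy E = KE + m₀c² = 378.0 + 105.7 = 483.7 MeV.
(pc)² = E² − (m₀c²)² = (483.7)² − (105.7)² = 2.228 × 10⁵ MeV², so pc = 472.0 MeV.
λ = hc/(pc) = 1240 MeV·fm / 472.0 MeV = 2.63 fm.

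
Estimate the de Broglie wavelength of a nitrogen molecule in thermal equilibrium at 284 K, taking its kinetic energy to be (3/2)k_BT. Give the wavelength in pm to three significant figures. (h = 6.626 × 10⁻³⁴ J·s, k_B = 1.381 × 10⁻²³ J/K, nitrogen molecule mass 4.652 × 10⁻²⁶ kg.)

KE = (3/2)k_BT = 1.5 × 1.381 × 10⁻²³ × 284 = 5.883 × 10⁻²¹ J.
p = √(2mKE) = √(2 × 4.652 × 10⁻²⁶ × 5.883 × 10⁻²¹) = 2.340 × 10⁻²³ kg·m/s.
λ = h/p = 2.83 × 10⁻¹¹ m = 28.3 pm.

λ = 28.3 pm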